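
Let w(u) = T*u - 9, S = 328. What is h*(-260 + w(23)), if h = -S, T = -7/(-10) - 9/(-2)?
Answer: 245016/5 ≈ 49003.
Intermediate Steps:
T = 26/5 (T = -7*(-⅒) - 9*(-½) = 7/10 + 9/2 = 26/5 ≈ 5.2000)
w(u) = -9 + 26*u/5 (w(u) = 26*u/5 - 9 = -9 + 26*u/5)
h = -328 (h = -1*328 = -328)
h*(-260 + w(23)) = -328*(-260 + (-9 + (26/5)*23)) = -328*(-260 + (-9 + 598/5)) = -328*(-260 + 553/5) = -328*(-747/5) = 245016/5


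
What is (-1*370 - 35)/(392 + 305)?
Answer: -405/697 ≈ -0.58106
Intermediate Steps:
(-1*370 - 35)/(392 + 305) = (-370 - 35)/697 = -405*1/697 = -405/697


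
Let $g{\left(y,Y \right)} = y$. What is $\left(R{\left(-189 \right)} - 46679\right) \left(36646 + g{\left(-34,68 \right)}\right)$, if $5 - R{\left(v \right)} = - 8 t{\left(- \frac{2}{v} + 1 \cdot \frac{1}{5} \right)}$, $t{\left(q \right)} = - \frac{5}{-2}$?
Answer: $-1708096248$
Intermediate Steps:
$t{\left(q \right)} = \frac{5}{2}$ ($t{\left(q \right)} = \left(-5\right) \left(- \frac{1}{2}\right) = \frac{5}{2}$)
$R{\left(v \right)} = 25$ ($R{\left(v \right)} = 5 - \left(-8\right) \frac{5}{2} = 5 - -20 = 5 + 20 = 25$)
$\left(R{\left(-189 \right)} - 46679\right) \left(36646 + g{\left(-34,68 \right)}\right) = \left(25 - 46679\right) \left(36646 - 34\right) = \left(-46654\right) 36612 = -1708096248$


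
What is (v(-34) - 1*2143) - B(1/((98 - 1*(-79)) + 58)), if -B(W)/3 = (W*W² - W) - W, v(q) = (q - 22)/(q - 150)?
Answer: -639583256731/298491125 ≈ -2142.7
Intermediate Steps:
v(q) = (-22 + q)/(-150 + q)
B(W) = -3*W³ + 6*W (B(W) = -3*((W*W² - W) - W) = -3*((W³ - W) - W) = -3*(W³ - 2*W) = -3*W³ + 6*W)
(v(-34) - 1*2143) - B(1/((98 - 1*(-79)) + 58)) = ((-22 - 34)/(-150 - 34) - 1*2143) - 3*(2 - (1/((98 - 1*(-79)) + 58))²)/((98 - 1*(-79)) + 58) = (-56/(-184) - 2143) - 3*(2 - (1/((98 + 79) + 58))²)/((98 + 79) + 58) = (-1/184*(-56) - 2143) - 3*(2 - (1/(177 + 58))²)/(177 + 58) = (7/23 - 2143) - 3*(2 - (1/235)²)/235 = -49282/23 - 3*(2 - (1/235)²)/235 = -49282/23 - 3*(2 - 1*1/55225)/235 = -49282/23 - 3*(2 - 1/55225)/235 = -49282/23 - 3*110449/(235*55225) = -49282/23 - 1*331347/12977875 = -49282/23 - 331347/12977875 = -639583256731/298491125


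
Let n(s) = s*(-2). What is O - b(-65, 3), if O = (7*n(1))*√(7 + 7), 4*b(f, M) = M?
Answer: -¾ - 14*√14 ≈ -53.133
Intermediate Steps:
b(f, M) = M/4
n(s) = -2*s
O = -14*√14 (O = (7*(-2*1))*√(7 + 7) = (7*(-2))*√14 = -14*√14 ≈ -52.383)
O - b(-65, 3) = -14*√14 - 3/4 = -14*√14 - 1*¾ = -14*√14 - ¾ = -¾ - 14*√14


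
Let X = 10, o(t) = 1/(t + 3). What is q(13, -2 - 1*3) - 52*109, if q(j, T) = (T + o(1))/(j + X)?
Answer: -521475/92 ≈ -5668.2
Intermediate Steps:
o(t) = 1/(3 + t)
q(j, T) = (¼ + T)/(10 + j) (q(j, T) = (T + 1/(3 + 1))/(j + 10) = (T + 1/4)/(10 + j) = (T + ¼)/(10 + j) = (¼ + T)/(10 + j))
q(13, -2 - 1*3) - 52*109 = (¼ + (-2 - 1*3))/(10 + 13) - 52*109 = (¼ + (-2 - 3))/23 - 5668 = (¼ - 5)/23 - 5668 = (1/23)*(-19/4) - 5668 = -19/92 - 5668 = -521475/92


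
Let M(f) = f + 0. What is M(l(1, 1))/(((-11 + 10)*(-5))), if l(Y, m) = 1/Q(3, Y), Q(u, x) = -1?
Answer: -⅕ ≈ -0.20000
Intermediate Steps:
l(Y, m) = -1 (l(Y, m) = 1/(-1) = 1*(-1) = -1)
M(f) = f
M(l(1, 1))/(((-11 + 10)*(-5))) = -1/((-11 + 10)*(-5)) = -1/((-1*(-5))) = -1/5 = -1*⅕ = -⅕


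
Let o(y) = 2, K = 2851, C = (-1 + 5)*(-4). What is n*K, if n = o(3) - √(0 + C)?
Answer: 5702 - 11404*I ≈ 5702.0 - 11404.0*I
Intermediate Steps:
C = -16 (C = 4*(-4) = -16)
n = 2 - 4*I (n = 2 - √(0 - 16) = 2 - √(-16) = 2 - 4*I ≈ 2.0 - 4.0*I)
n*K = (2 - 4*I)*2851 = 5702 - 11404*I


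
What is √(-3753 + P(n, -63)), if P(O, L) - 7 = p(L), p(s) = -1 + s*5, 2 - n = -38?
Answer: I*√4062 ≈ 63.734*I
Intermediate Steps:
n = 40 (n = 2 - 1*(-38) = 2 + 38 = 40)
p(s) = -1 + 5*s
P(O, L) = 6 + 5*L (P(O, L) = 7 + (-1 + 5*L) = 6 + 5*L)
√(-3753 + P(n, -63)) = √(-3753 + (6 + 5*(-63))) = √(-3753 + (6 - 315)) = √(-3753 - 309) = √(-4062) = I*√4062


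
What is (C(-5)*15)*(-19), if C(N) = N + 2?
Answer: 855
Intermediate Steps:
C(N) = 2 + N
(C(-5)*15)*(-19) = ((2 - 5)*15)*(-19) = -3*15*(-19) = -45*(-19) = 855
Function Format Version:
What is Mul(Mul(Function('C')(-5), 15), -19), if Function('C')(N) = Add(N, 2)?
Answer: 855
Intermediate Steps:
Function('C')(N) = Add(2, N)
Mul(Mul(Function('C')(-5), 15), -19) = Mul(Mul(Add(2, -5), 15), -19) = Mul(Mul(-3, 15), -19) = Mul(-45, -19) = 855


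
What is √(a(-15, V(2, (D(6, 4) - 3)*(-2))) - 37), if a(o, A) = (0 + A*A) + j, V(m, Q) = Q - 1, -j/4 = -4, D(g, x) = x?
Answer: 2*I*√3 ≈ 3.4641*I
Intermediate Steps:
j = 16 (j = -4*(-4) = 16)
V(m, Q) = -1 + Q
a(o, A) = 16 + A² (a(o, A) = (0 + A*A) + 16 = (0 + A²) + 16 = A² + 16 = 16 + A²)
√(a(-15, V(2, (D(6, 4) - 3)*(-2))) - 37) = √((16 + (-1 + (4 - 3)*(-2))²) - 37) = √((16 + (-1 + 1*(-2))²) - 37) = √((16 + (-1 - 2)²) - 37) = √((16 + (-3)²) - 37) = √((16 + 9) - 37) = √(25 - 37) = √(-12) = 2*I*√3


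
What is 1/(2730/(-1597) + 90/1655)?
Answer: -528607/874884 ≈ -0.60420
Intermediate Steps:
1/(2730/(-1597) + 90/1655) = 1/(2730*(-1/1597) + 90*(1/1655)) = 1/(-2730/1597 + 18/331) = 1/(-874884/528607) = -528607/874884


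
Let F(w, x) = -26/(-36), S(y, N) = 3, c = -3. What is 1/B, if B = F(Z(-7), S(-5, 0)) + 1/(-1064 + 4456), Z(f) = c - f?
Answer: 30528/22057 ≈ 1.3841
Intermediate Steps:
Z(f) = -3 - f
F(w, x) = 13/18 (F(w, x) = -26*(-1/36) = 13/18)
B = 22057/30528 (B = 13/18 + 1/(-1064 + 4456) = 13/18 + 1/3392 = 22057/30528 ≈ 0.72252)
1/B = 1/(22057/30528) = 30528/22057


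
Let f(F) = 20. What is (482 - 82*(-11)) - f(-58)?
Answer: 1364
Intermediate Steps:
(482 - 82*(-11)) - f(-58) = (482 - 82*(-11)) - 1*20 = (482 + 902) - 20 = 1384 - 20 = 1364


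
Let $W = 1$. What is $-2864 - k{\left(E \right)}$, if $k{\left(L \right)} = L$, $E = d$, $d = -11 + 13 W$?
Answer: $-2866$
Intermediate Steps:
$d = 2$ ($d = -11 + 13 \cdot 1 = -11 + 13 = 2$)
$E = 2$
$-2864 - k{\left(E \right)} = -2864 - 2 = -2866$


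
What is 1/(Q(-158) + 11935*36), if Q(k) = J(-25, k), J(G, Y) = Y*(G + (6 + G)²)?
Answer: 1/376572 ≈ 2.6555e-6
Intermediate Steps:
Q(k) = 336*k (Q(k) = k*(-25 + (6 - 25)²) = k*(-25 + (-19)²) = k*(-25 + 361) = k*336 = 336*k)
1/(Q(-158) + 11935*36) = 1/(336*(-158) + 11935*36) = 1/(-53088 + 429660) = 1/376572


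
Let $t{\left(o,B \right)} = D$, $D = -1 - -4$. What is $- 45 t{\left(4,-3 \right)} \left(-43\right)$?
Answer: $5805$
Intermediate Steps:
$D = 3$ ($D = -1 + 4 = 3$)
$t{\left(o,B \right)} = 3$
$- 45 t{\left(4,-3 \right)} \left(-43\right) = \left(-45\right) 3 \left(-43\right) = \left(-135\right) \left(-43\right) = 5805$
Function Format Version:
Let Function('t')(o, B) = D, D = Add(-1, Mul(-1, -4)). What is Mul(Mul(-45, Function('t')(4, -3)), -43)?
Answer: 5805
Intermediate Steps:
D = 3 (D = Add(-1, 4) = 3)
Function('t')(o, B) = 3
Mul(Mul(-45, Function('t')(4, -3)), -43) = Mul(Mul(-45, 3), -43) = Mul(-135, -43) = 5805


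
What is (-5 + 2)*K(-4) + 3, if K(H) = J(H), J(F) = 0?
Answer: 3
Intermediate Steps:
K(H) = 0
(-5 + 2)*K(-4) + 3 = (-5 + 2)*0 + 3 = -3*0 + 3 = 0 + 3 = 3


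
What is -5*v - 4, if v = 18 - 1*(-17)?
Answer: -179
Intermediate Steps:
v = 35 (v = 18 + 17 = 35)
-5*v - 4 = -5*35 - 4 = -175 - 4 = -179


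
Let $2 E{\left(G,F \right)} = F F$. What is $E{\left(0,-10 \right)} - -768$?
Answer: $818$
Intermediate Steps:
$E{\left(G,F \right)} = \frac{F^{2}}{2}$ ($E{\left(G,F \right)} = \frac{F F}{2} = \frac{F^{2}}{2}$)
$E{\left(0,-10 \right)} - -768 = \frac{\left(-10\right)^{2}}{2} - -768 = \frac{1}{2} \cdot 100 + 768 = 50 + 768 = 818$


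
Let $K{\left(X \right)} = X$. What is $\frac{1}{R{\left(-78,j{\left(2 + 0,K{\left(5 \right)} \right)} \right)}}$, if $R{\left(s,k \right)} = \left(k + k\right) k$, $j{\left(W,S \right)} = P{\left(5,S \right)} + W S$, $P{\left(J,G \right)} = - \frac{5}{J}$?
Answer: $\frac{1}{162} \approx 0.0061728$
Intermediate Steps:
$j{\left(W,S \right)} = -1 + S W$ ($j{\left(W,S \right)} = - \frac{5}{5} + W S = \left(-5\right) \frac{1}{5} + S W = -1 + S W$)
$R{\left(s,k \right)} = 2 k^{2}$ ($R{\left(s,k \right)} = 2 k k = 2 k^{2}$)
$\frac{1}{R{\left(-78,j{\left(2 + 0,K{\left(5 \right)} \right)} \right)}} = \frac{1}{2 \left(-1 + 5 \left(2 + 0\right)\right)^{2}} = \frac{1}{2 \left(-1 + 5 \cdot 2\right)^{2}} = \frac{1}{2 \left(-1 + 10\right)^{2}} = \frac{1}{2 \cdot 9^{2}} = \frac{1}{2 \cdot 81} = \frac{1}{162}$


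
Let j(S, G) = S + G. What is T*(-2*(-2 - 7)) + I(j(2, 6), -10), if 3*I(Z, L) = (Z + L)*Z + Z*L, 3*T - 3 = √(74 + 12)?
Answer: -14 + 6*√86 ≈ 41.642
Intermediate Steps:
j(S, G) = G + S
T = 1 + √86/3 (T = 1 + √(74 + 12)/3 = 1 + √86/3 ≈ 4.0912)
I(Z, L) = L*Z/3 + Z*(L + Z)/3 (I(Z, L) = ((Z + L)*Z + Z*L)/3 = ((L + Z)*Z + L*Z)/3 = (Z*(L + Z) + L*Z)/3 = (L*Z + Z*(L + Z))/3 = L*Z/3 + Z*(L + Z)/3)
T*(-2*(-2 - 7)) + I(j(2, 6), -10) = (1 + √86/3)*(-2*(-2 - 7)) + (6 + 2)*((6 + 2) + 2*(-10))/3 = (1 + √86/3)*(-2*(-9)) + (⅓)*8*(8 - 20) = (1 + √86/3)*18 + (⅓)*8*(-12) = (18 + 6*√86) - 32 = -14 + 6*√86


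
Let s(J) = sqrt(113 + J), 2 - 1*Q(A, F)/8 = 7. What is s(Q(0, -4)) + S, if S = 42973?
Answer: 42973 + sqrt(73) ≈ 42982.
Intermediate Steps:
Q(A, F) = -40 (Q(A, F) = 16 - 8*7 = 16 - 56 = -40)
s(Q(0, -4)) + S = sqrt(113 - 40) + 42973 = sqrt(73) + 42973 = 42973 + sqrt(73)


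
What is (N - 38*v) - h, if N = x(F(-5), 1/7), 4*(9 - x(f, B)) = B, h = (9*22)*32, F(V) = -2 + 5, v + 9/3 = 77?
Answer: -255893/28 ≈ -9139.0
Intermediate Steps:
v = 74 (v = -3 + 77 = 74)
F(V) = 3
h = 6336 (h = 198*32 = 6336)
x(f, B) = 9 - B/4
N = 251/28 (N = 9 - ¼/7 = 9 - ¼*⅐ = 9 - 1/28 = 251/28 ≈ 8.9643)
(N - 38*v) - h = (251/28 - 38*74) - 1*6336 = (251/28 - 2812) - 6336 = -78485/28 - 6336 = -255893/28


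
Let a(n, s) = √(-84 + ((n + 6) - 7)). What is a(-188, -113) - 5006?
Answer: -5006 + I*√273 ≈ -5006.0 + 16.523*I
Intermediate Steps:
a(n, s) = √(-85 + n) (a(n, s) = √(-84 + ((6 + n) - 7)) = √(-84 + (-1 + n)) = √(-85 + n))
a(-188, -113) - 5006 = √(-85 - 188) - 5006 = √(-273) - 5006 = I*√273 - 5006 = -5006 + I*√273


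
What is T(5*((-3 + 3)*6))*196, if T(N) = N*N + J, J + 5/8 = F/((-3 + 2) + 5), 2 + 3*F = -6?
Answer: -1519/6 ≈ -253.17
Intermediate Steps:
F = -8/3 (F = -⅔ + (⅓)*(-6) = -⅔ - 2 = -8/3 ≈ -2.6667)
J = -31/24 (J = -5/8 - 8/(3*((-3 + 2) + 5)) = -5/8 - 8/(3*(-1 + 5)) = -5/8 - 8/3/4 = -5/8 - 8/3*¼ = -5/8 - ⅔ = -31/24 ≈ -1.2917)
T(N) = -31/24 + N² (T(N) = N*N - 31/24 = N² - 31/24 = -31/24 + N²)
T(5*((-3 + 3)*6))*196 = (-31/24 + (5*((-3 + 3)*6))²)*196 = (-31/24 + (5*(0*6))²)*196 = (-31/24 + (5*0)²)*196 = (-31/24 + 0²)*196 = (-31/24 + 0)*196 = -31/24*196 = -1519/6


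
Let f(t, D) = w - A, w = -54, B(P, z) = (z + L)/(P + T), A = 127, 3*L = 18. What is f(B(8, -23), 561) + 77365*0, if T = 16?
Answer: -181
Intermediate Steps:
L = 6 (L = (⅓)*18 = 6)
B(P, z) = (6 + z)/(16 + P) (B(P, z) = (z + 6)/(P + 16) = (6 + z)/(16 + P))
f(t, D) = -181 (f(t, D) = -54 - 1*127 = -54 - 127 = -181)
f(B(8, -23), 561) + 77365*0 = -181 + 77365*0 = -181 + 0 = -181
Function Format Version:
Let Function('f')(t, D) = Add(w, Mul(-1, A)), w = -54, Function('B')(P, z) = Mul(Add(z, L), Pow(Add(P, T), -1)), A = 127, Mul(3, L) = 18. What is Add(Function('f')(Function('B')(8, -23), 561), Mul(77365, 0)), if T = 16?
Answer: -181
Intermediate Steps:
L = 6 (L = Mul(Rational(1, 3), 18) = 6)
Function('B')(P, z) = Mul(Pow(Add(16, P), -1), Add(6, z)) (Function('B')(P, z) = Mul(Add(z, 6), Pow(Add(P, 16), -1)) = Mul(Add(6, z), Pow(Add(16, P), -1)) = Mul(Pow(Add(16, P), -1), Add(6, z)))
Function('f')(t, D) = -181 (Function('f')(t, D) = Add(-54, Mul(-1, 127)) = Add(-54, -127) = -181)
Add(Function('f')(Function('B')(8, -23), 561), Mul(77365, 0)) = Add(-181, Mul(77365, 0)) = Add(-181, 0) = -181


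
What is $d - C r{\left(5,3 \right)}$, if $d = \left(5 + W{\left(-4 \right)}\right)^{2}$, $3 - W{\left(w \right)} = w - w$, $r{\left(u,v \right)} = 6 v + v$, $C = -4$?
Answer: $5376$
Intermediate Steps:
$r{\left(u,v \right)} = 7 v$
$W{\left(w \right)} = 3$ ($W{\left(w \right)} = 3 - \left(w - w\right) = 3 - 0 = 3 + 0 = 3$)
$d = 64$ ($d = \left(5 + 3\right)^{2} = 8^{2} = 64$)
$d - C r{\left(5,3 \right)} = 64 \left(-1\right) \left(-4\right) 7 \cdot 3 = 64 \cdot 4 \cdot 21 = 64 \cdot 84 = 5376$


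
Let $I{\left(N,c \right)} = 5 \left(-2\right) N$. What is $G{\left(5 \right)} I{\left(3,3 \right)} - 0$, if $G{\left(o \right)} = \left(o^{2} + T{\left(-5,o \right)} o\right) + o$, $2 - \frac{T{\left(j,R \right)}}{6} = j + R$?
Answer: $-2700$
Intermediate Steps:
$T{\left(j,R \right)} = 12 - 6 R - 6 j$ ($T{\left(j,R \right)} = 12 - 6 \left(j + R\right) = 12 - 6 \left(R + j\right) = 12 - \left(6 R + 6 j\right) = 12 - 6 R - 6 j$)
$G{\left(o \right)} = o + o^{2} + o \left(42 - 6 o\right)$ ($G{\left(o \right)} = \left(o^{2} + \left(12 - 6 o - -30\right) o\right) + o = \left(o^{2} + \left(12 - 6 o + 30\right) o\right) + o = \left(o^{2} + \left(42 - 6 o\right) o\right) + o = \left(o^{2} + o \left(42 - 6 o\right)\right) + o = o + o^{2} + o \left(42 - 6 o\right)$)
$I{\left(N,c \right)} = - 10 N$
$G{\left(5 \right)} I{\left(3,3 \right)} - 0 = 5 \left(43 - 25\right) \left(\left(-10\right) 3\right) - 0 = 5 \left(43 - 25\right) \left(-30\right) + 0 = 5 \cdot 18 \left(-30\right) + 0 = 90 \left(-30\right) + 0 = -2700 + 0 = -2700$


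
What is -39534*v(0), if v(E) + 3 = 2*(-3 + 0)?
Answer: 355806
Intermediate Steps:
v(E) = -9 (v(E) = -3 + 2*(-3 + 0) = -3 + 2*(-3) = -3 - 6 = -9)
-39534*v(0) = -39534*(-9) = -22*(-16173) = 355806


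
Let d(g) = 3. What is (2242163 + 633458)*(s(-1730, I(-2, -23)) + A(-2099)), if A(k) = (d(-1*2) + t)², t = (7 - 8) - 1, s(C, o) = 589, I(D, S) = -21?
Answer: 1696616390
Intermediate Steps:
t = -2 (t = -1 - 1 = -2)
A(k) = 1 (A(k) = (3 - 2)² = 1² = 1)
(2242163 + 633458)*(s(-1730, I(-2, -23)) + A(-2099)) = (2242163 + 633458)*(589 + 1) = 2875621*590 = 1696616390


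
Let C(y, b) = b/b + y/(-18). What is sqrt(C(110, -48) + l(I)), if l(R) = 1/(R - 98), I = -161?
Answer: I*sqrt(3088057)/777 ≈ 2.2616*I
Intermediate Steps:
C(y, b) = 1 - y/18 (C(y, b) = 1 + y*(-1/18) = 1 - y/18)
l(R) = 1/(-98 + R)
sqrt(C(110, -48) + l(I)) = sqrt((1 - 1/18*110) + 1/(-98 - 161)) = sqrt((1 - 55/9) + 1/(-259)) = sqrt(-46/9 - 1/259) = sqrt(-11923/2331) = I*sqrt(3088057)/777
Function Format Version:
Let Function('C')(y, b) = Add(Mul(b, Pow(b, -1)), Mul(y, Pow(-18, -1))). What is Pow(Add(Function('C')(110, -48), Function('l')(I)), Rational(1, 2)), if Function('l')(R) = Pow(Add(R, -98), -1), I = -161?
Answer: Mul(Rational(1, 777), I, Pow(3088057, Rational(1, 2))) ≈ Mul(2.2616, I)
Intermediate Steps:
Function('C')(y, b) = Add(1, Mul(Rational(-1, 18), y)) (Function('C')(y, b) = Add(1, Mul(y, Rational(-1, 18))) = Add(1, Mul(Rational(-1, 18), y)))
Function('l')(R) = Pow(Add(-98, R), -1)
Pow(Add(Function('C')(110, -48), Function('l')(I)), Rational(1, 2)) = Pow(Add(Add(1, Mul(Rational(-1, 18), 110)), Pow(Add(-98, -161), -1)), Rational(1, 2)) = Pow(Add(Add(1, Rational(-55, 9)), Pow(-259, -1)), Rational(1, 2)) = Pow(Add(Rational(-46, 9), Rational(-1, 259)), Rational(1, 2)) = Pow(Rational(-11923, 2331), Rational(1, 2)) = Mul(Rational(1, 777), I, Pow(3088057, Rational(1, 2)))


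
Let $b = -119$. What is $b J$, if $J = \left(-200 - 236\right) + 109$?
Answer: $38913$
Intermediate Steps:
$J = -327$ ($J = -436 + 109 = -327$)
$b J = \left(-119\right) \left(-327\right) = 38913$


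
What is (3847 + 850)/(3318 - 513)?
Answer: 427/255 ≈ 1.6745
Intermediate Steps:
(3847 + 850)/(3318 - 513) = 4697/2805 = 4697*(1/2805) = 427/255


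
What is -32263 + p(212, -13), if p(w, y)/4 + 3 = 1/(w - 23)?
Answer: -6099971/189 ≈ -32275.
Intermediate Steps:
p(w, y) = -12 + 4/(-23 + w) (p(w, y) = -12 + 4/(w - 23) = -12 + 4/(-23 + w))
-32263 + p(212, -13) = -32263 + 4*(70 - 3*212)/(-23 + 212) = -32263 + 4*(70 - 636)/189 = -32263 + 4*(1/189)*(-566) = -32263 - 2264/189 = -6099971/189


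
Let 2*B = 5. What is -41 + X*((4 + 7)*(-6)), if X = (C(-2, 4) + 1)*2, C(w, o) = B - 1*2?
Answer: -239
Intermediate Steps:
B = 5/2 (B = (½)*5 = 5/2 ≈ 2.5000)
C(w, o) = ½ (C(w, o) = 5/2 - 1*2 = 5/2 - 2 = ½)
X = 3 (X = (½ + 1)*2 = (3/2)*2 = 3)
-41 + X*((4 + 7)*(-6)) = -41 + 3*((4 + 7)*(-6)) = -41 + 3*(11*(-6)) = -41 + 3*(-66) = -41 - 198 = -239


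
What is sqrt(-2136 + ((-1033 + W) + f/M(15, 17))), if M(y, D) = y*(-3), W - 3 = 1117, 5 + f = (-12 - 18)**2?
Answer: 14*I*sqrt(95)/3 ≈ 45.485*I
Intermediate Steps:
f = 895 (f = -5 + (-12 - 18)**2 = -5 + (-30)**2 = -5 + 900 = 895)
W = 1120 (W = 3 + 1117 = 1120)
M(y, D) = -3*y
sqrt(-2136 + ((-1033 + W) + f/M(15, 17))) = sqrt(-2136 + ((-1033 + 1120) + 895/((-3*15)))) = sqrt(-2136 + (87 + 895/(-45))) = sqrt(-2136 + (87 + 895*(-1/45))) = sqrt(-2136 + (87 - 179/9)) = sqrt(-2136 + 604/9) = sqrt(-18620/9) = 14*I*sqrt(95)/3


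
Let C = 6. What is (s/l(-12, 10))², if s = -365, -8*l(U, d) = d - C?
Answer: 532900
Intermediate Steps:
l(U, d) = ¾ - d/8 (l(U, d) = -(d - 1*6)/8 = -(d - 6)/8 = -(-6 + d)/8 = ¾ - d/8)
(s/l(-12, 10))² = (-365/(¾ - ⅛*10))² = (-365/(¾ - 5/4))² = (-365/(-½))² = (-365*(-2))² = 730² = 532900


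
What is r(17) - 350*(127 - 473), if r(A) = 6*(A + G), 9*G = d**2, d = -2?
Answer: 363614/3 ≈ 1.2120e+5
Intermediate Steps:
G = 4/9 (G = (1/9)*(-2)**2 = (1/9)*4 = 4/9 ≈ 0.44444)
r(A) = 8/3 + 6*A (r(A) = 6*(A + 4/9) = 6*(4/9 + A) = 8/3 + 6*A)
r(17) - 350*(127 - 473) = (8/3 + 6*17) - 350*(127 - 473) = (8/3 + 102) - 350*(-346) = 314/3 + 121100 = 363614/3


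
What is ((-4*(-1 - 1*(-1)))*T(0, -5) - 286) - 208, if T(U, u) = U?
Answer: -494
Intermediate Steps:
((-4*(-1 - 1*(-1)))*T(0, -5) - 286) - 208 = (-4*(-1 - 1*(-1))*0 - 286) - 208 = (-4*(-1 + 1)*0 - 286) - 208 = (-4*0*0 - 286) - 208 = (0*0 - 286) - 208 = (0 - 286) - 208 = -286 - 208 = -494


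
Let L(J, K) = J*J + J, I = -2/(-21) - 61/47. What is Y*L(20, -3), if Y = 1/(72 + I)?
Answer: 414540/69877 ≈ 5.9324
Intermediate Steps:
I = -1187/987 (I = -2*(-1/21) - 61*1/47 = 2/21 - 61/47 = -1187/987 ≈ -1.2026)
L(J, K) = J + J² (L(J, K) = J² + J = J + J²)
Y = 987/69877 (Y = 1/(72 - 1187/987) = 1/(69877/987) = 987/69877 ≈ 0.014125)
Y*L(20, -3) = 987*(20*(1 + 20))/69877 = 987*(20*21)/69877 = (987/69877)*420 = 414540/69877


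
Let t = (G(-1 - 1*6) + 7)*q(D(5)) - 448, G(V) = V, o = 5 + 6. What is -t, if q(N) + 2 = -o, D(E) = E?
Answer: 448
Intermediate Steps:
o = 11
q(N) = -13 (q(N) = -2 - 1*11 = -2 - 11 = -13)
t = -448 (t = ((-1 - 1*6) + 7)*(-13) - 448 = ((-1 - 6) + 7)*(-13) - 448 = (-7 + 7)*(-13) - 448 = 0*(-13) - 448 = 0 - 448 = -448)
-t = -1*(-448) = 448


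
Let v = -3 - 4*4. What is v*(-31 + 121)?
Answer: -1710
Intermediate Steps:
v = -19 (v = -3 - 16 = -19)
v*(-31 + 121) = -19*(-31 + 121) = -19*90 = -1710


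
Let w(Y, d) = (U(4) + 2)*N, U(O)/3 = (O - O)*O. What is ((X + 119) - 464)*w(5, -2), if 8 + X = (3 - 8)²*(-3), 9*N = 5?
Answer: -4280/9 ≈ -475.56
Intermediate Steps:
U(O) = 0 (U(O) = 3*((O - O)*O) = 3*(0*O) = 3*0 = 0)
N = 5/9 (N = (⅑)*5 = 5/9 ≈ 0.55556)
w(Y, d) = 10/9 (w(Y, d) = (0 + 2)*(5/9) = 2*(5/9) = 10/9)
X = -83 (X = -8 + (3 - 8)²*(-3) = -8 + (-5)²*(-3) = -8 + 25*(-3) = -8 - 75 = -83)
((X + 119) - 464)*w(5, -2) = ((-83 + 119) - 464)*(10/9) = (36 - 464)*(10/9) = -428*10/9 = -4280/9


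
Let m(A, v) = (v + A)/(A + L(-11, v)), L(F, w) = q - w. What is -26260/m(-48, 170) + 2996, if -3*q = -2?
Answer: 9109028/183 ≈ 49776.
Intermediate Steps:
q = 2/3 (q = -1/3*(-2) = 2/3 ≈ 0.66667)
L(F, w) = 2/3 - w
m(A, v) = (A + v)/(2/3 + A - v) (m(A, v) = (v + A)/(A + (2/3 - v)) = (A + v)/(2/3 + A - v))
-26260/m(-48, 170) + 2996 = -26260*(2 - 3*170 + 3*(-48))/(3*(-48 + 170)) + 2996 = -26260/(3*122/(2 - 510 - 144)) + 2996 = -26260/(3*122/(-652)) + 2996 = -26260/(3*(-1/652)*122) + 2996 = -26260/(-183/326) + 2996 = -26260*(-326/183) + 2996 = 8560760/183 + 2996 = 9109028/183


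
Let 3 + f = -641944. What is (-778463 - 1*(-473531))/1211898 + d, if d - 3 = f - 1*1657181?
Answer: -464384215697/201983 ≈ -2.2991e+6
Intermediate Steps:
f = -641947 (f = -3 - 641944 = -641947)
d = -2299125 (d = 3 + (-641947 - 1*1657181) = 3 + (-641947 - 1657181) = 3 - 2299128 = -2299125)
(-778463 - 1*(-473531))/1211898 + d = (-778463 - 1*(-473531))/1211898 - 2299125 = (-778463 + 473531)*(1/1211898) - 2299125 = -304932*1/1211898 - 2299125 = -50822/201983 - 2299125 = -464384215697/201983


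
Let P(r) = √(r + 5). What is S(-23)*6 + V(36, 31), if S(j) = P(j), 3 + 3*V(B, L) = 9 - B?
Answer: -10 + 18*I*√2 ≈ -10.0 + 25.456*I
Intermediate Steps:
V(B, L) = 2 - B/3 (V(B, L) = -1 + (9 - B)/3 = -1 + (3 - B/3) = 2 - B/3)
P(r) = √(5 + r)
S(j) = √(5 + j)
S(-23)*6 + V(36, 31) = √(5 - 23)*6 + (2 - ⅓*36) = √(-18)*6 + (2 - 12) = (3*I*√2)*6 - 10 = 18*I*√2 - 10 = -10 + 18*I*√2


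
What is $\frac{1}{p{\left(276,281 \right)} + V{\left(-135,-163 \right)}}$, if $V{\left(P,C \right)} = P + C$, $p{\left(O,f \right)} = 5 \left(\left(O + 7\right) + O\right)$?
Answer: $\frac{1}{2497} \approx 0.00040048$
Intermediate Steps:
$p{\left(O,f \right)} = 35 + 10 O$ ($p{\left(O,f \right)} = 5 \left(\left(7 + O\right) + O\right) = 5 \left(7 + 2 O\right) = 35 + 10 O$)
$V{\left(P,C \right)} = C + P$
$\frac{1}{p{\left(276,281 \right)} + V{\left(-135,-163 \right)}} = \frac{1}{\left(35 + 10 \cdot 276\right) - 298} = \frac{1}{\left(35 + 2760\right) - 298} = \frac{1}{2795 - 298} = \frac{1}{2497}$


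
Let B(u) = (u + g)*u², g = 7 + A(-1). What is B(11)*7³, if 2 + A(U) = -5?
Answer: 456533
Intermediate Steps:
A(U) = -7 (A(U) = -2 - 5 = -7)
g = 0 (g = 7 - 7 = 0)
B(u) = u³ (B(u) = (u + 0)*u² = u*u² = u³)
B(11)*7³ = 11³*7³ = 1331*343 = 456533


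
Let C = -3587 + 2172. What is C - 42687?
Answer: -44102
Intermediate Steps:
C = -1415
C - 42687 = -1415 - 42687 = -44102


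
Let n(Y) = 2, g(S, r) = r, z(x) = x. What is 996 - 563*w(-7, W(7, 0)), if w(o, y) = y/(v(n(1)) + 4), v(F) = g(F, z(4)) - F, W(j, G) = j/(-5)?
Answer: 33821/30 ≈ 1127.4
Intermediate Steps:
W(j, G) = -j/5 (W(j, G) = j*(-⅕) = -j/5)
v(F) = 4 - F
w(o, y) = y/6 (w(o, y) = y/((4 - 1*2) + 4) = y/((4 - 2) + 4) = y/(2 + 4) = y/6)
996 - 563*w(-7, W(7, 0)) = 996 - 563*(-⅕*7)/6 = 996 - 563*(-7)/(6*5) = 996 - 563*(-7/30) = 996 + 3941/30 = 33821/30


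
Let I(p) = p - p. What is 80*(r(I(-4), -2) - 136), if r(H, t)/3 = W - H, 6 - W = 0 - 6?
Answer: -8000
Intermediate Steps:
I(p) = 0
W = 12 (W = 6 - (0 - 6) = 6 - 1*(-6) = 6 + 6 = 12)
r(H, t) = 36 - 3*H (r(H, t) = 3*(12 - H) = 36 - 3*H)
80*(r(I(-4), -2) - 136) = 80*((36 - 3*0) - 136) = 80*((36 + 0) - 136) = 80*(36 - 136) = 80*(-100) = -8000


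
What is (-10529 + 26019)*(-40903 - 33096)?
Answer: -1146244510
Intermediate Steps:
(-10529 + 26019)*(-40903 - 33096) = 15490*(-73999) = -1146244510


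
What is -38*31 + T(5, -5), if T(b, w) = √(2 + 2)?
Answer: -1176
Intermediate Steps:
T(b, w) = 2 (T(b, w) = √4 = 2)
-38*31 + T(5, -5) = -38*31 + 2 = -1178 + 2 = -1176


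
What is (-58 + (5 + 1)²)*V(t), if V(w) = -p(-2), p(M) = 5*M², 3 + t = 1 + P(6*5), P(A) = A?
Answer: 440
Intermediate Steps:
t = 28 (t = -3 + (1 + 6*5) = -3 + (1 + 30) = -3 + 31 = 28)
V(w) = -20 (V(w) = -5*(-2)² = -5*4 = -1*20 = -20)
(-58 + (5 + 1)²)*V(t) = (-58 + (5 + 1)²)*(-20) = (-58 + 6²)*(-20) = (-58 + 36)*(-20) = -22*(-20) = 440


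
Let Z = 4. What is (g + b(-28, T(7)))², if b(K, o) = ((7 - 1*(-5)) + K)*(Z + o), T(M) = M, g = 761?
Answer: 342225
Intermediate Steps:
b(K, o) = (4 + o)*(12 + K) (b(K, o) = ((7 - 1*(-5)) + K)*(4 + o) = ((7 + 5) + K)*(4 + o) = (12 + K)*(4 + o) = (4 + o)*(12 + K))
(g + b(-28, T(7)))² = (761 + (48 + 4*(-28) + 12*7 - 28*7))² = (761 + (48 - 112 + 84 - 196))² = (761 - 176)² = 585² = 342225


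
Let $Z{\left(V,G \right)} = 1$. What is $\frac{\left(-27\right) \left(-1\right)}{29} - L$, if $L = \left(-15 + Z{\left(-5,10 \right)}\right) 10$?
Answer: $\frac{4087}{29} \approx 140.93$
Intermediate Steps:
$L = -140$ ($L = \left(-15 + 1\right) 10 = \left(-14\right) 10 = -140$)
$\frac{\left(-27\right) \left(-1\right)}{29} - L = \frac{\left(-27\right) \left(-1\right)}{29} - -140 = 27 \cdot \frac{1}{29} + 140 = \frac{27}{29} + 140 = \frac{4087}{29}$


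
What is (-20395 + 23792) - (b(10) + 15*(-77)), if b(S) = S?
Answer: 4542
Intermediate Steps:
(-20395 + 23792) - (b(10) + 15*(-77)) = (-20395 + 23792) - (10 + 15*(-77)) = 3397 - (10 - 1155) = 3397 - 1*(-1145) = 3397 + 1145 = 4542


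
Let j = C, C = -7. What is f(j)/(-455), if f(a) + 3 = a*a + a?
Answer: -3/35 ≈ -0.085714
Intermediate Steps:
j = -7
f(a) = -3 + a + a² (f(a) = -3 + (a*a + a) = -3 + (a² + a) = -3 + (a + a²) = -3 + a + a²)
f(j)/(-455) = (-3 - 7 + (-7)²)/(-455) = (-3 - 7 + 49)*(-1/455) = 39*(-1/455) = -3/35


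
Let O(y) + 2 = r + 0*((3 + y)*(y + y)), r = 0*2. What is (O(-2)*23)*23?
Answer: -1058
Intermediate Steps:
r = 0
O(y) = -2 (O(y) = -2 + (0 + 0*((3 + y)*(y + y))) = -2 + (0 + 0*((3 + y)*(2*y))) = -2 + (0 + 0*(2*y*(3 + y))) = -2 + (0 + 0) = -2 + 0 = -2)
(O(-2)*23)*23 = -2*23*23 = -46*23 = -1058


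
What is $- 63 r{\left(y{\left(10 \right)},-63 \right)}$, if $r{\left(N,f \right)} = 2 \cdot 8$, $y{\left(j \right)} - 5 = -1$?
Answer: $-1008$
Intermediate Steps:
$y{\left(j \right)} = 4$ ($y{\left(j \right)} = 5 - 1 = 4$)
$r{\left(N,f \right)} = 16$
$- 63 r{\left(y{\left(10 \right)},-63 \right)} = \left(-63\right) 16 = -1008$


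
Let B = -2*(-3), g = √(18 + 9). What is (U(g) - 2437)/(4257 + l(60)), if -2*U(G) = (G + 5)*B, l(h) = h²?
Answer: -2452/7857 - √3/873 ≈ -0.31406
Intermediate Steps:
g = 3*√3 (g = √27 = 3*√3 ≈ 5.1962)
B = 6
U(G) = -15 - 3*G (U(G) = -(G + 5)*6/2 = -(5 + G)*6/2 = -(30 + 6*G)/2 = -15 - 3*G)
(U(g) - 2437)/(4257 + l(60)) = ((-15 - 9*√3) - 2437)/(4257 + 60²) = ((-15 - 9*√3) - 2437)/(4257 + 3600) = (-2452 - 9*√3)/7857 = (-2452 - 9*√3)*(1/7857) = -2452/7857 - √3/873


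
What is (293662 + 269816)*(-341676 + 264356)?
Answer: -43568118960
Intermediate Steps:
(293662 + 269816)*(-341676 + 264356) = 563478*(-77320) = -43568118960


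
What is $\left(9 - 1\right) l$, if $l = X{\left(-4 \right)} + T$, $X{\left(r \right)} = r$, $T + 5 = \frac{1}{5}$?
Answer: $- \frac{352}{5} \approx -70.4$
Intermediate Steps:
$T = - \frac{24}{5}$ ($T = -5 + \frac{1}{5} = - \frac{24}{5} \approx -4.8$)
$l = - \frac{44}{5}$ ($l = -4 - \frac{24}{5} = - \frac{44}{5} \approx -8.8$)
$\left(9 - 1\right) l = \left(9 - 1\right) \left(- \frac{44}{5}\right) = 8 \left(- \frac{44}{5}\right) = - \frac{352}{5}$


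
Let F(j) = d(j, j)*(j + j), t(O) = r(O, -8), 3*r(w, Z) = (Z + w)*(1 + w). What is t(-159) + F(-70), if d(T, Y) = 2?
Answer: 25546/3 ≈ 8515.3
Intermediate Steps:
r(w, Z) = (1 + w)*(Z + w)/3 (r(w, Z) = ((Z + w)*(1 + w))/3 = ((1 + w)*(Z + w))/3 = (1 + w)*(Z + w)/3)
t(O) = -8/3 - 7*O/3 + O²/3 (t(O) = (⅓)*(-8) + O/3 + O²/3 + (⅓)*(-8)*O = -8/3 + O/3 + O²/3 - 8*O/3 = -8/3 - 7*O/3 + O²/3)
F(j) = 4*j (F(j) = 2*(j + j) = 2*(2*j) = 4*j)
t(-159) + F(-70) = (-8/3 - 7/3*(-159) + (⅓)*(-159)²) + 4*(-70) = (-8/3 + 371 + (⅓)*25281) - 280 = (-8/3 + 371 + 8427) - 280 = 26386/3 - 280 = 25546/3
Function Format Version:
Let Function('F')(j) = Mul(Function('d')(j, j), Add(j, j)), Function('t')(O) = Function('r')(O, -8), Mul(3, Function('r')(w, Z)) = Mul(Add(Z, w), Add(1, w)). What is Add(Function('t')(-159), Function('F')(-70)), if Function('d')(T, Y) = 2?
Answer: Rational(25546, 3) ≈ 8515.3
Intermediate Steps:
Function('r')(w, Z) = Mul(Rational(1, 3), Add(1, w), Add(Z, w)) (Function('r')(w, Z) = Mul(Rational(1, 3), Mul(Add(Z, w), Add(1, w))) = Mul(Rational(1, 3), Mul(Add(1, w), Add(Z, w))) = Mul(Rational(1, 3), Add(1, w), Add(Z, w)))
Function('t')(O) = Add(Rational(-8, 3), Mul(Rational(-7, 3), O), Mul(Rational(1, 3), Pow(O, 2))) (Function('t')(O) = Add(Mul(Rational(1, 3), -8), Mul(Rational(1, 3), O), Mul(Rational(1, 3), Pow(O, 2)), Mul(Rational(1, 3), -8, O)) = Add(Rational(-8, 3), Mul(Rational(1, 3), O), Mul(Rational(1, 3), Pow(O, 2)), Mul(Rational(-8, 3), O)) = Add(Rational(-8, 3), Mul(Rational(-7, 3), O), Mul(Rational(1, 3), Pow(O, 2))))
Function('F')(j) = Mul(4, j) (Function('F')(j) = Mul(2, Add(j, j)) = Mul(2, Mul(2, j)) = Mul(4, j))
Add(Function('t')(-159), Function('F')(-70)) = Add(Add(Rational(-8, 3), Mul(Rational(-7, 3), -159), Mul(Rational(1, 3), Pow(-159, 2))), Mul(4, -70)) = Add(Add(Rational(-8, 3), 371, Mul(Rational(1, 3), 25281)), -280) = Add(Add(Rational(-8, 3), 371, 8427), -280) = Add(Rational(26386, 3), -280) = Rational(25546, 3)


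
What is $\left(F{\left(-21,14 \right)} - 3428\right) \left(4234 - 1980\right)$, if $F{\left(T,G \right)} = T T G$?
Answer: $6189484$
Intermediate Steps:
$F{\left(T,G \right)} = G T^{2}$ ($F{\left(T,G \right)} = T^{2} G = G T^{2}$)
$\left(F{\left(-21,14 \right)} - 3428\right) \left(4234 - 1980\right) = \left(14 \left(-21\right)^{2} - 3428\right) \left(4234 - 1980\right) = \left(14 \cdot 441 - 3428\right) 2254 = \left(6174 - 3428\right) 2254 = 2746 \cdot 2254 = 6189484$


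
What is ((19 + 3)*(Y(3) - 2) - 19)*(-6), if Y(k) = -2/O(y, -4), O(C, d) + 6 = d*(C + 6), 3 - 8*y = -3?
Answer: 370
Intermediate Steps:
y = ¾ (y = 3/8 - ⅛*(-3) = 3/8 + 3/8 = ¾ ≈ 0.75000)
O(C, d) = -6 + d*(6 + C) (O(C, d) = -6 + d*(C + 6) = -6 + d*(6 + C))
Y(k) = 2/33 (Y(k) = -2/(-6 + 6*(-4) + (¾)*(-4)) = -2/(-6 - 24 - 3) = -2/(-33) = -2*(-1/33) = 2/33)
((19 + 3)*(Y(3) - 2) - 19)*(-6) = ((19 + 3)*(2/33 - 2) - 19)*(-6) = (22*(-64/33) - 19)*(-6) = (-128/3 - 19)*(-6) = -185/3*(-6) = 370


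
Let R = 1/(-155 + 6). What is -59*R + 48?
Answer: 7211/149 ≈ 48.396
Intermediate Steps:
R = -1/149 (R = 1/(-149) = -1/149 ≈ -0.0067114)
-59*R + 48 = -59*(-1/149) + 48 = 59/149 + 48 = 7211/149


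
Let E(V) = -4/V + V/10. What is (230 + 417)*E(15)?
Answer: 23939/30 ≈ 797.97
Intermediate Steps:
E(V) = -4/V + V/10 (E(V) = -4/V + V*(1/10) = -4/V + V/10)
(230 + 417)*E(15) = (230 + 417)*(-4/15 + (1/10)*15) = 647*(-4*1/15 + 3/2) = 647*(-4/15 + 3/2) = 647*(37/30) = 23939/30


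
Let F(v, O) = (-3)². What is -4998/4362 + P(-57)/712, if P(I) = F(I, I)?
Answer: -586553/517624 ≈ -1.1332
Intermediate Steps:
F(v, O) = 9
P(I) = 9
-4998/4362 + P(-57)/712 = -4998/4362 + 9/712 = -4998*1/4362 + 9*(1/712) = -833/727 + 9/712 = -586553/517624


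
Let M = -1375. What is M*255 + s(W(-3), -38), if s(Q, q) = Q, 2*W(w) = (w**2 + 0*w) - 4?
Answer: -701245/2 ≈ -3.5062e+5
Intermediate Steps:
W(w) = -2 + w**2/2 (W(w) = ((w**2 + 0*w) - 4)/2 = ((w**2 + 0) - 4)/2 = (w**2 - 4)/2 = (-4 + w**2)/2 = -2 + w**2/2)
M*255 + s(W(-3), -38) = -1375*255 + (-2 + (1/2)*(-3)**2) = -350625 + (-2 + (1/2)*9) = -350625 + (-2 + 9/2) = -350625 + 5/2 = -701245/2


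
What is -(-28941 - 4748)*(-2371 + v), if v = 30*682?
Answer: 609400321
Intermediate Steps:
v = 20460
-(-28941 - 4748)*(-2371 + v) = -(-28941 - 4748)*(-2371 + 20460) = -(-33689)*18089 = -1*(-609400321) = 609400321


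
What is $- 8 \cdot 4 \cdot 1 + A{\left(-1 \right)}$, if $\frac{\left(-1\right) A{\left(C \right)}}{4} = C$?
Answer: $-28$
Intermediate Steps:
$A{\left(C \right)} = - 4 C$
$- 8 \cdot 4 \cdot 1 + A{\left(-1 \right)} = - 8 \cdot 4 \cdot 1 - -4 = \left(-8\right) 4 + 4 = -32 + 4 = -28$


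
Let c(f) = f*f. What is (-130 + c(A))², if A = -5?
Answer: 11025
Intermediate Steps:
c(f) = f²
(-130 + c(A))² = (-130 + (-5)²)² = (-130 + 25)² = (-105)² = 11025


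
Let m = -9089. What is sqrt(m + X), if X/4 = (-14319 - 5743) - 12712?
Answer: 23*I*sqrt(265) ≈ 374.41*I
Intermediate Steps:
X = -131096 (X = 4*((-14319 - 5743) - 12712) = 4*(-20062 - 12712) = 4*(-32774) = -131096)
sqrt(m + X) = sqrt(-9089 - 131096) = sqrt(-140185) = 23*I*sqrt(265)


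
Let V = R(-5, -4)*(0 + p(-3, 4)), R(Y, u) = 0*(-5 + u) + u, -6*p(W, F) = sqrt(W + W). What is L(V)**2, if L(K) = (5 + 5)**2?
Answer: 10000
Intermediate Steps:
p(W, F) = -sqrt(2)*sqrt(W)/6 (p(W, F) = -sqrt(W + W)/6 = -sqrt(2)*sqrt(W)/6)
R(Y, u) = u (R(Y, u) = 0 + u = u)
V = 2*I*sqrt(6)/3 (V = -4*(0 - sqrt(2)*sqrt(-3)/6) = -4*(0 - sqrt(2)*I*sqrt(3)/6) = -4*(0 - I*sqrt(6)/6) = -(-2)*I*sqrt(6)/3 = 2*I*sqrt(6)/3 ≈ 1.633*I)
L(K) = 100 (L(K) = 10**2 = 100)
L(V)**2 = 100**2 = 10000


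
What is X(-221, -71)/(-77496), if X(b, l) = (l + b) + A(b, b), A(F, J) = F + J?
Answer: 367/38748 ≈ 0.0094715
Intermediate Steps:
X(b, l) = l + 3*b (X(b, l) = (l + b) + (b + b) = (b + l) + 2*b = l + 3*b)
X(-221, -71)/(-77496) = (-71 + 3*(-221))/(-77496) = (-71 - 663)*(-1/77496) = -734*(-1/77496) = 367/38748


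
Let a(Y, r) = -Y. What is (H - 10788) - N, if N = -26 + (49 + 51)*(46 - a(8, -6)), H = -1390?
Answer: -17552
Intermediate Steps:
N = 5374 (N = -26 + (49 + 51)*(46 - (-1)*8) = -26 + 100*(46 - 1*(-8)) = -26 + 100*(46 + 8) = -26 + 100*54 = -26 + 5400 = 5374)
(H - 10788) - N = (-1390 - 10788) - 1*5374 = -12178 - 5374 = -17552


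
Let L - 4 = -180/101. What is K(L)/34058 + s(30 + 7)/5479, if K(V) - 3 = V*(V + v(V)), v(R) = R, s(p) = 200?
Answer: 70202634045/1903545180182 ≈ 0.036880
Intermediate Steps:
L = 224/101 (L = 4 - 180/101 = 224/101 ≈ 2.2178)
K(V) = 3 + 2*V² (K(V) = 3 + V*(V + V) = 3 + V*(2*V) = 3 + 2*V²)
K(L)/34058 + s(30 + 7)/5479 = (3 + 2*(224/101)²)/34058 + 200/5479 = (3 + 2*(50176/10201))*(1/34058) + 200*(1/5479) = (3 + 100352/10201)*(1/34058) + 200/5479 = (130955/10201)*(1/34058) + 200/5479 = 130955/347425658 + 200/5479 = 70202634045/1903545180182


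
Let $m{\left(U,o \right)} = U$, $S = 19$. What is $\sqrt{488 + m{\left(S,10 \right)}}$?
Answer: $13 \sqrt{3} \approx 22.517$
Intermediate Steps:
$\sqrt{488 + m{\left(S,10 \right)}} = \sqrt{488 + 19} = \sqrt{507} = 13 \sqrt{3}$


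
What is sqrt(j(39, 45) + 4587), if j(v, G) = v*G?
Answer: sqrt(6342) ≈ 79.637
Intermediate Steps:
j(v, G) = G*v
sqrt(j(39, 45) + 4587) = sqrt(45*39 + 4587) = sqrt(1755 + 4587) = sqrt(6342)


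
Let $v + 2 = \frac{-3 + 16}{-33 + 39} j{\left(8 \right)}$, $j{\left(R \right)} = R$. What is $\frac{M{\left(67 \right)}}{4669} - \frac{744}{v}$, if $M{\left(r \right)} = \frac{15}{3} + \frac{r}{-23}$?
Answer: $- \frac{5210556}{107387} \approx -48.521$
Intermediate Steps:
$M{\left(r \right)} = 5 - \frac{r}{23}$ ($M{\left(r \right)} = 15 \cdot \frac{1}{3} + r \left(- \frac{1}{23}\right) = 5 - \frac{r}{23}$)
$v = \frac{46}{3}$ ($v = -2 + \frac{-3 + 16}{-33 + 39} \cdot 8 = -2 + \frac{13}{6} \cdot 8 = -2 + \frac{52}{3} = \frac{46}{3} \approx 15.333$)
$\frac{M{\left(67 \right)}}{4669} - \frac{744}{v} = \frac{5 - \frac{67}{23}}{4669} - \frac{744}{\frac{46}{3}} = \left(5 - \frac{67}{23}\right) \frac{1}{4669} - \frac{1116}{23} = \frac{48}{23} \cdot \frac{1}{4669} - \frac{1116}{23} = \frac{48}{107387} - \frac{1116}{23} = - \frac{5210556}{107387}$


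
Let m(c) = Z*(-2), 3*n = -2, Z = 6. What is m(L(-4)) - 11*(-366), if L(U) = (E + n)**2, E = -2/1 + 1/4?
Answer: 4014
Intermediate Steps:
n = -2/3 (n = (1/3)*(-2) = -2/3 ≈ -0.66667)
E = -7/4 (E = -2*1 + 1*(1/4) = -2 + 1/4 = -7/4 ≈ -1.7500)
L(U) = 841/144 (L(U) = (-7/4 - 2/3)**2 = (-29/12)**2 = 841/144)
m(c) = -12 (m(c) = 6*(-2) = -12)
m(L(-4)) - 11*(-366) = -12 - 11*(-366) = -12 - 1*(-4026) = -12 + 4026 = 4014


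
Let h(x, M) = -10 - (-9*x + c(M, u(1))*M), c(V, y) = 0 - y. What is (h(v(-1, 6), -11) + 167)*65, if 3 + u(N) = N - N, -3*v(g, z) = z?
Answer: 11180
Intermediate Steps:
v(g, z) = -z/3
u(N) = -3 (u(N) = -3 + (N - N) = -3 + 0 = -3)
c(V, y) = -y
h(x, M) = -10 - 3*M + 9*x (h(x, M) = -10 - (-9*x + (-1*(-3))*M) = -10 - (-9*x + 3*M) = -10 + (-3*M + 9*x) = -10 - 3*M + 9*x)
(h(v(-1, 6), -11) + 167)*65 = ((-10 - 3*(-11) + 9*(-⅓*6)) + 167)*65 = ((-10 + 33 + 9*(-2)) + 167)*65 = ((-10 + 33 - 18) + 167)*65 = (5 + 167)*65 = 172*65 = 11180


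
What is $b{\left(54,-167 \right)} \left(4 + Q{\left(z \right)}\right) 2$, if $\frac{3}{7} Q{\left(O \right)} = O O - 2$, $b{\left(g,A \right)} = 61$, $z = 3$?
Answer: $\frac{7442}{3} \approx 2480.7$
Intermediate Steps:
$Q{\left(O \right)} = - \frac{14}{3} + \frac{7 O^{2}}{3}$ ($Q{\left(O \right)} = \frac{7 \left(O O - 2\right)}{3} = \frac{7 \left(O^{2} - 2\right)}{3} = \frac{7 \left(-2 + O^{2}\right)}{3} = - \frac{14}{3} + \frac{7 O^{2}}{3}$)
$b{\left(54,-167 \right)} \left(4 + Q{\left(z \right)}\right) 2 = 61 \left(4 - \left(\frac{14}{3} - \frac{7 \cdot 3^{2}}{3}\right)\right) 2 = 61 \left(4 + \left(- \frac{14}{3} + \frac{7}{3} \cdot 9\right)\right) 2 = 61 \left(4 + \left(- \frac{14}{3} + 21\right)\right) 2 = 61 \left(4 + \frac{49}{3}\right) 2 = 61 \cdot \frac{61}{3} \cdot 2 = 61 \cdot \frac{122}{3} = \frac{7442}{3}$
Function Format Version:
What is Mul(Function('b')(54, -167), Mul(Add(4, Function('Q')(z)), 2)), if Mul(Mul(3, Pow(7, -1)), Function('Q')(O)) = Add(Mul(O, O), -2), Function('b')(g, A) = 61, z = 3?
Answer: Rational(7442, 3) ≈ 2480.7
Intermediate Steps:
Function('Q')(O) = Add(Rational(-14, 3), Mul(Rational(7, 3), Pow(O, 2))) (Function('Q')(O) = Mul(Rational(7, 3), Add(Mul(O, O), -2)) = Mul(Rational(7, 3), Add(Pow(O, 2), -2)) = Mul(Rational(7, 3), Add(-2, Pow(O, 2))) = Add(Rational(-14, 3), Mul(Rational(7, 3), Pow(O, 2))))
Mul(Function('b')(54, -167), Mul(Add(4, Function('Q')(z)), 2)) = Mul(61, Mul(Add(4, Add(Rational(-14, 3), Mul(Rational(7, 3), Pow(3, 2)))), 2)) = Mul(61, Mul(Add(4, Add(Rational(-14, 3), Mul(Rational(7, 3), 9))), 2)) = Mul(61, Mul(Add(4, Add(Rational(-14, 3), 21)), 2)) = Mul(61, Mul(Add(4, Rational(49, 3)), 2)) = Mul(61, Mul(Rational(61, 3), 2)) = Mul(61, Rational(122, 3)) = Rational(7442, 3)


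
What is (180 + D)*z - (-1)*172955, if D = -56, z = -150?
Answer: 154355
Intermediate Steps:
(180 + D)*z - (-1)*172955 = (180 - 56)*(-150) - (-1)*172955 = 124*(-150) - 1*(-172955) = -18600 + 172955 = 154355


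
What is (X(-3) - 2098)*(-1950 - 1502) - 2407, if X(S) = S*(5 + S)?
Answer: 7260601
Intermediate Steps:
(X(-3) - 2098)*(-1950 - 1502) - 2407 = (-3*(5 - 3) - 2098)*(-1950 - 1502) - 2407 = (-3*2 - 2098)*(-3452) - 2407 = (-6 - 2098)*(-3452) - 2407 = -2104*(-3452) - 2407 = 7263008 - 2407 = 7260601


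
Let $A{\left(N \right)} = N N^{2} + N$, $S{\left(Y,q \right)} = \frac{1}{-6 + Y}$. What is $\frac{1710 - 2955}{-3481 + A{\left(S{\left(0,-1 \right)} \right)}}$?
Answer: $\frac{268920}{751933} \approx 0.35764$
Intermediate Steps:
$A{\left(N \right)} = N + N^{3}$ ($A{\left(N \right)} = N^{3} + N = N + N^{3}$)
$\frac{1710 - 2955}{-3481 + A{\left(S{\left(0,-1 \right)} \right)}} = \frac{1710 - 2955}{-3481 + \left(\frac{1}{-6 + 0} + \left(\frac{1}{-6 + 0}\right)^{3}\right)} = - \frac{1245}{-3481 + \left(\frac{1}{-6} + \left(\frac{1}{-6}\right)^{3}\right)} = - \frac{1245}{-3481 - \left(\frac{1}{6} - \left(- \frac{1}{6}\right)^{3}\right)} = - \frac{1245}{-3481 - \frac{37}{216}} = - \frac{1245}{- \frac{751933}{216}} = \left(-1245\right) \left(- \frac{216}{751933}\right) = \frac{268920}{751933}$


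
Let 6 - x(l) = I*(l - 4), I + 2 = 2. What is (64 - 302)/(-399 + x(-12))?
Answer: 238/393 ≈ 0.60560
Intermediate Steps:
I = 0 (I = -2 + 2 = 0)
x(l) = 6 (x(l) = 6 - 0*(l - 4) = 6 - 0*(-4 + l) = 6 - 1*0 = 6 + 0 = 6)
(64 - 302)/(-399 + x(-12)) = (64 - 302)/(-399 + 6) = -238/(-393) = -238*(-1/393) = 238/393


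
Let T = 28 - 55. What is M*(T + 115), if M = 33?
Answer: 2904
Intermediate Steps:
T = -27
M*(T + 115) = 33*(-27 + 115) = 33*88 = 2904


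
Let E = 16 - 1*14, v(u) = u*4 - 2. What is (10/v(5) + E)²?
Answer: 529/81 ≈ 6.5309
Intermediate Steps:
v(u) = -2 + 4*u (v(u) = 4*u - 2 = -2 + 4*u)
E = 2 (E = 16 - 14 = 2)
(10/v(5) + E)² = (10/(-2 + 4*5) + 2)² = (10/(-2 + 20) + 2)² = (10/18 + 2)² = (10*(1/18) + 2)² = (5/9 + 2)² = (23/9)² = 529/81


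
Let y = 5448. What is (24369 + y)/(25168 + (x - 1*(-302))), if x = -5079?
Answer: 9939/6797 ≈ 1.4623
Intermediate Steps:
(24369 + y)/(25168 + (x - 1*(-302))) = (24369 + 5448)/(25168 + (-5079 - 1*(-302))) = 29817/(25168 + (-5079 + 302)) = 29817/(25168 - 4777) = 29817/20391 = 29817*(1/20391) = 9939/6797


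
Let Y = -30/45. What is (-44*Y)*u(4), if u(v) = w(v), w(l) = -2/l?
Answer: -44/3 ≈ -14.667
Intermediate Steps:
Y = -⅔ (Y = -30*1/45 = -⅔ ≈ -0.66667)
u(v) = -2/v
(-44*Y)*u(4) = (-44*(-⅔))*(-2/4) = 88*(-2*¼)/3 = (88/3)*(-½) = -44/3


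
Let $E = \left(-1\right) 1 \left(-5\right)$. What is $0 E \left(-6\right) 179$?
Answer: $0$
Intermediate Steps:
$E = 5$ ($E = \left(-1\right) \left(-5\right) = 5$)
$0 E \left(-6\right) 179 = 0 \cdot 5 \left(-6\right) 179 = 0 \left(-6\right) 179 = 0 \cdot 179 = 0$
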